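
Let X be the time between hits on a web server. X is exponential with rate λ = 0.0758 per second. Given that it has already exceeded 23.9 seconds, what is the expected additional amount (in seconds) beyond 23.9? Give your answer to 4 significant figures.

13.19

By memorylessness, the remaining amount past any threshold is again Exp(λ) with mean 1/λ = 13.1926 seconds.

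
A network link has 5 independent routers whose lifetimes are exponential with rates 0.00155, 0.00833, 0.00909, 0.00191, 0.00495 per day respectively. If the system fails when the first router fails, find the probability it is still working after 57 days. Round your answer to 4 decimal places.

The time to first failure is exponential with rate Σλ = 0.00155 + 0.00833 + 0.00909 + 0.00191 + 0.00495 = 0.02583.
P(min > 57) = e^(−0.02583·57) = e^(−1.4723) ≈ 0.2294.

0.2294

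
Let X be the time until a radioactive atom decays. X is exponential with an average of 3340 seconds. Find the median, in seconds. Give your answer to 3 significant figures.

The rate is λ = 1/3340 = 0.000299401 per second.
Set 1 − e^(−λt) = 0.5, so t = −ln(0.5)/λ = 0.69315/0.000299401 ≈ 2315.11 seconds.

2320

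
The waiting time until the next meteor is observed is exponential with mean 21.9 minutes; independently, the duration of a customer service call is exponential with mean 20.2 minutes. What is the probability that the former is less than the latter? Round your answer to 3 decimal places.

λ_1 = 1/21.9 = 0.0456621, λ_2 = 1/20.2 = 0.049505.
For independent exponentials, P(the former < the latter) = λ_1/(λ_1+λ_2) = 0.0456621/0.0951671 ≈ 0.480.

0.480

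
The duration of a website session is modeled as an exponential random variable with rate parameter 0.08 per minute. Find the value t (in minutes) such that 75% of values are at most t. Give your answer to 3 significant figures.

17.3

Set 1 − e^(−λt) = 0.75, so t = −ln(0.25)/λ = 1.3863/0.08 ≈ 17.3287 minutes.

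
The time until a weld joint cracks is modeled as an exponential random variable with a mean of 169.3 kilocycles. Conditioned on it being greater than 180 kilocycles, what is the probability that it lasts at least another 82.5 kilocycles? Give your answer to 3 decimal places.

0.614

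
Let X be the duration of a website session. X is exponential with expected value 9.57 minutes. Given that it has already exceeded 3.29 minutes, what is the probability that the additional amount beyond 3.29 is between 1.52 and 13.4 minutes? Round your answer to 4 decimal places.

0.6066

The rate is λ = 1/9.57 = 0.104493 per minute.
Memoryless: the residual past 3.29 is again Exp(λ).
P(1.52 < residual < 13.4) = e^(−λ·1.52) − e^(−λ·13.4) = 0.85314 − 0.24655 ≈ 0.6066.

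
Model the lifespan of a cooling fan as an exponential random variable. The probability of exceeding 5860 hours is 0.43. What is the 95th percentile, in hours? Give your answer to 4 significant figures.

20800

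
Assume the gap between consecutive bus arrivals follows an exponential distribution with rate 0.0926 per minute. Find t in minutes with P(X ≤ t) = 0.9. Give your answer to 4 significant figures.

24.87

Set 1 − e^(−λt) = 0.9, so t = −ln(0.1)/λ = 2.3026/0.0926 ≈ 24.8659 minutes.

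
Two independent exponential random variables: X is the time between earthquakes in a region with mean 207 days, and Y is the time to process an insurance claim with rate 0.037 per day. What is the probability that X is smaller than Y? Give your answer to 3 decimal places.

λ_1 = 1/207 = 0.00483092, λ_2 = 0.037.
For independent exponentials, P(X < Y) = λ_1/(λ_1+λ_2) = 0.00483092/0.0418309 ≈ 0.115.

0.115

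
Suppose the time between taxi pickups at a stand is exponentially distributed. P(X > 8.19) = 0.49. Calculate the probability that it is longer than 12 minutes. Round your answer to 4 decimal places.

0.3516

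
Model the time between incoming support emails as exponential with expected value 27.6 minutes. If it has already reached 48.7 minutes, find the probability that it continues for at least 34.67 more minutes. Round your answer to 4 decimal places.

0.2847

The rate is λ = 1/27.6 = 0.0362319 per minute.
The exponential is memoryless, so the remaining time is again Exp(λ): the condition X > 48.7 is irrelevant.
P(X > 34.67) = e^(−1.2562) ≈ 0.2847.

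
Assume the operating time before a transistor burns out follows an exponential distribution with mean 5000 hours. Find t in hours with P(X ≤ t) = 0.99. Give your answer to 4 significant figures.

The rate is λ = 1/5000 = 0.0002 per hour.
Set 1 − e^(−λt) = 0.99, so t = −ln(0.01)/λ = 4.6052/0.0002 ≈ 23025.9 hours.

23030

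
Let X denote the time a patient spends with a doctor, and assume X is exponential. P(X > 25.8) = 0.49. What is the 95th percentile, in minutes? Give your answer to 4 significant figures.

108.3

e^(−λ·25.8) = 0.49 ⇒ λ = −ln(0.49)/25.8 = 0.0276492.
95th percentile: 1 − e^(−λt) = 0.95, t = −ln(0.05)/λ = 108.348 minutes.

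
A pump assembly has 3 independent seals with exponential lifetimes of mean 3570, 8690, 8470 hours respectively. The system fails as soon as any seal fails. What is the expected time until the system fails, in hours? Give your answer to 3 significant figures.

The first failure time is exponential with rate Σλ_i = 1/3570 + 1/8690 + 1/8470 = 0.000513251 per hour.
E[min] = 1/Σλ = 1/0.000513251 = 1948.37 hours.

1950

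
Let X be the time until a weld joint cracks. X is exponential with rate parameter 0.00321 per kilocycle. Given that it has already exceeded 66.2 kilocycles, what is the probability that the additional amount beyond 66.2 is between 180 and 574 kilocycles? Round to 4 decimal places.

0.4027

Memoryless: the residual past 66.2 is again Exp(λ).
P(180 < residual < 574) = e^(−λ·180) − e^(−λ·574) = 0.56113 − 0.15841 ≈ 0.4027.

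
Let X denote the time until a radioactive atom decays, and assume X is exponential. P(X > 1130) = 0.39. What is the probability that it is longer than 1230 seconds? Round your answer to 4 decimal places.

0.3588

e^(−λ·1130) = 0.39 ⇒ λ = −ln(0.39)/1130 = 0.000833282.
P(X > 1230) = e^(−0.000833282·1230) = e^(−1.0249) ≈ 0.3588.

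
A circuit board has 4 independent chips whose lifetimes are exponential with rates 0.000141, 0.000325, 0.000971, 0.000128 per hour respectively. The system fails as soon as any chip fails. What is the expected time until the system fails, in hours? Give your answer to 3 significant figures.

639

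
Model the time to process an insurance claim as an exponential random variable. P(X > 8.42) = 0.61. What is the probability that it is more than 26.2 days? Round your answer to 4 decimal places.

0.2148

e^(−λ·8.42) = 0.61 ⇒ λ = −ln(0.61)/8.42 = 0.058705.
P(X > 26.2) = e^(−0.058705·26.2) = e^(−1.5381) ≈ 0.2148.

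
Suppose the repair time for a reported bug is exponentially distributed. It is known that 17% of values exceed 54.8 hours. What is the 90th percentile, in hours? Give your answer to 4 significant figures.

71.21

e^(−λ·54.8) = 0.17 ⇒ λ = −ln(0.17)/54.8 = 0.032335.
90th percentile: 1 − e^(−λt) = 0.9, t = −ln(0.1)/λ = 71.2103 hours.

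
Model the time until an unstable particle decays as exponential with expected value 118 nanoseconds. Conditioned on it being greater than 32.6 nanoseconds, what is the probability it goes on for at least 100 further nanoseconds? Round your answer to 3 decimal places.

The rate is λ = 1/118 = 0.00847458 per nanosecond.
By the memoryless property, P(X > 32.6+100 | X > 32.6) = P(X > 100).
P(X > 100) = e^(−0.84746) ≈ 0.429.

0.429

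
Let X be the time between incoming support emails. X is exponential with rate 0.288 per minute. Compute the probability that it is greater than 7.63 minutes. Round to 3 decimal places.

P(X > 7.63) = e^(−λ·7.63) = e^(−2.1974) ≈ 0.111.

0.111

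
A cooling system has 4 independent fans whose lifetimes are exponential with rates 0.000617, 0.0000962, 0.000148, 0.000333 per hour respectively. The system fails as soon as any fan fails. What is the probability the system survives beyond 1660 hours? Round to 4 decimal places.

0.1377

The time to first failure is exponential with rate Σλ = 0.000617 + 0.0000962 + 0.000148 + 0.000333 = 0.0011942.
P(min > 1660) = e^(−0.0011942·1660) = e^(−1.9824) ≈ 0.1377.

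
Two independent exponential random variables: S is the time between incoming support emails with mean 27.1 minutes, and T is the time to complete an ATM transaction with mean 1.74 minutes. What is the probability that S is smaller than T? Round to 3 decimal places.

0.060

λ_1 = 1/27.1 = 0.0369004, λ_2 = 1/1.74 = 0.574713.
For independent exponentials, P(S < T) = λ_1/(λ_1+λ_2) = 0.0369004/0.611613 ≈ 0.060.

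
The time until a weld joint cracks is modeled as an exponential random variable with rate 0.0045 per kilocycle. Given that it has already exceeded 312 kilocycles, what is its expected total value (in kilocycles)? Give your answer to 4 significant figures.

By memorylessness, E[X | X > 312] = 312 + 1/λ = 312 + 222.222 = 534.222 kilocycles.

534.2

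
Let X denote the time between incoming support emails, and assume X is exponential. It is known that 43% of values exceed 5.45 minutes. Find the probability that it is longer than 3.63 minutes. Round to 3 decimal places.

0.570

e^(−λ·5.45) = 0.43 ⇒ λ = −ln(0.43)/5.45 = 0.154857.
P(X > 3.63) = e^(−0.154857·3.63) = e^(−0.56213) ≈ 0.570.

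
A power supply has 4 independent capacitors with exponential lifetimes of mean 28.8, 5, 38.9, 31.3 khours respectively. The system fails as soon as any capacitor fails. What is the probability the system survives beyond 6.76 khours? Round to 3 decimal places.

The first failure time is exponential with rate Σλ_i = 1/28.8 + 1/5 + 1/38.9 + 1/31.3 = 0.292378 per khour.
P(min > 6.76) = e^(−0.292378·6.76) = e^(−1.9765) ≈ 0.139.

0.139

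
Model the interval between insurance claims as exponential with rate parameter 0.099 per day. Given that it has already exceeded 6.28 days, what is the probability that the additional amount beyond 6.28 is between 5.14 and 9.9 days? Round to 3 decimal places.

Memoryless: the residual past 6.28 is again Exp(λ).
P(5.14 < residual < 9.9) = e^(−λ·5.14) − e^(−λ·9.9) = 0.60118 − 0.37527 ≈ 0.226.

0.226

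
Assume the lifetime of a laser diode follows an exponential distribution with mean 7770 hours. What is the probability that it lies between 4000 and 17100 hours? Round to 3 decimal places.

0.487

The rate is λ = 1/7770 = 0.0001287 per hour.
P(4000 < X < 17100) = e^(−λ·4000) − e^(−λ·17100) = 0.59762 − 0.11072 ≈ 0.487.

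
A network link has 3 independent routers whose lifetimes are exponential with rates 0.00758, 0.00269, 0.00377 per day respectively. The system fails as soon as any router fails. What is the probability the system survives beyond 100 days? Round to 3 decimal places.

The time to first failure is exponential with rate Σλ = 0.00758 + 0.00269 + 0.00377 = 0.01404.
P(min > 100) = e^(−0.01404·100) = e^(−1.404) ≈ 0.246.

0.246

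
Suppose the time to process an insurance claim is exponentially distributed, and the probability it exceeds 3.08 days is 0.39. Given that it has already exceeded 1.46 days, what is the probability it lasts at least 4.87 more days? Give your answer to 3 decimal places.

0.226

From e^(−λ·3.08) = 0.39, λ = −ln(0.39)/3.08 = 0.305717.
Memoryless: P(X > 1.46+4.87 | X > 1.46) = P(X > 4.87) = e^(−0.305717·4.87) ≈ 0.226.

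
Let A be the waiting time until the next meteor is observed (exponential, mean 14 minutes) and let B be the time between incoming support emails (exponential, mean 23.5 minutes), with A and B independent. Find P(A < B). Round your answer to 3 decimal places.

0.627

λ_1 = 1/14 = 0.0714286, λ_2 = 1/23.5 = 0.0425532.
For independent exponentials, P(A < B) = λ_1/(λ_1+λ_2) = 0.0714286/0.113982 ≈ 0.627.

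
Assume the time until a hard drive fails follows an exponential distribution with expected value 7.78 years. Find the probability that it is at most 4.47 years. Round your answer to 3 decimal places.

0.437

The rate is λ = 1/7.78 = 0.128535 per year.
P(X ≤ 4.47) = 1 − e^(−λ·4.47) = 1 − e^(−0.57455) ≈ 0.437.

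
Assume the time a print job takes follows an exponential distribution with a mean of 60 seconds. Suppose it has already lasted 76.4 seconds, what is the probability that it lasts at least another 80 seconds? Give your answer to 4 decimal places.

The rate is λ = 1/60 = 0.0166667 per second.
The exponential is memoryless, so the remaining time is again Exp(λ): the condition X > 76.4 is irrelevant.
P(X > 80) = e^(−1.3333) ≈ 0.2636.

0.2636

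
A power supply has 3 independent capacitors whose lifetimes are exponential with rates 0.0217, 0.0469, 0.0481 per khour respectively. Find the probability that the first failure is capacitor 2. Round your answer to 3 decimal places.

0.402

The time to first failure is exponential with rate Σλ = 0.0217 + 0.0469 + 0.0481 = 0.1167.
P(capacitor 2 first) = λ_2/Σλ = 0.0469/0.1167 ≈ 0.402.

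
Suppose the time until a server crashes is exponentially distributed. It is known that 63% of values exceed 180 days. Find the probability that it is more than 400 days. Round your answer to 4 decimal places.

0.3582

e^(−λ·180) = 0.63 ⇒ λ = −ln(0.63)/180 = 0.00256686.
P(X > 400) = e^(−0.00256686·400) = e^(−1.0267) ≈ 0.3582.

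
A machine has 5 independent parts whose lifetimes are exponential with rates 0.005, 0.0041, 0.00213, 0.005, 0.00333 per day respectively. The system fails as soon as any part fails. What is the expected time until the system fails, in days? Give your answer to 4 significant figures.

51.12

The time to first failure is exponential with rate Σλ = 0.005 + 0.0041 + 0.00213 + 0.005 + 0.00333 = 0.01956.
E[min] = 1/Σλ = 1/0.01956 = 51.1247 days.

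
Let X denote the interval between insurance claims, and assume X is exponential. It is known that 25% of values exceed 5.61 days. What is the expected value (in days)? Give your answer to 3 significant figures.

4.05

e^(−λ·5.61) = 0.25 ⇒ λ = −ln(0.25)/5.61 = 0.247111.
Mean = 1/λ = 4.04676 days.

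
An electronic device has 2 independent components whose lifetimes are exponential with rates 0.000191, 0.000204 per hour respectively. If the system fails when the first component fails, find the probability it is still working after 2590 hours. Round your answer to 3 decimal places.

0.359

The time to first failure is exponential with rate Σλ = 0.000191 + 0.000204 = 0.000395.
P(min > 2590) = e^(−0.000395·2590) = e^(−1.0231) ≈ 0.359.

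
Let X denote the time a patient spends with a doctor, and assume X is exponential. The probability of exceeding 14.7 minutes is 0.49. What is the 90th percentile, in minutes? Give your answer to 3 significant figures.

47.4

e^(−λ·14.7) = 0.49 ⇒ λ = −ln(0.49)/14.7 = 0.0485272.
90th percentile: 1 − e^(−λt) = 0.9, t = −ln(0.1)/λ = 47.4494 minutes.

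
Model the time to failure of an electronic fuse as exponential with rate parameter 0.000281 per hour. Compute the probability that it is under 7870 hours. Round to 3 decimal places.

0.890

P(X ≤ 7870) = 1 − e^(−λ·7870) = 1 − e^(−2.2115) ≈ 0.890.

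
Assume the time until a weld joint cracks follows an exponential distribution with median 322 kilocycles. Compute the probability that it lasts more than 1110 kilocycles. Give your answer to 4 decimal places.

0.0917

For an exponential, median = ln(2)/λ, so λ = ln 2 / 322 = 0.00215263 per kilocycle.
P(X > 1110) = e^(−λ·1110) = e^(−2.3894) ≈ 0.0917.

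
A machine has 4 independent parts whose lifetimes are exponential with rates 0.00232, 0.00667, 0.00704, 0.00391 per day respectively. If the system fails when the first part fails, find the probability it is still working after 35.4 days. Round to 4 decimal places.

0.4937

The time to first failure is exponential with rate Σλ = 0.00232 + 0.00667 + 0.00704 + 0.00391 = 0.01994.
P(min > 35.4) = e^(−0.01994·35.4) = e^(−0.70588) ≈ 0.4937.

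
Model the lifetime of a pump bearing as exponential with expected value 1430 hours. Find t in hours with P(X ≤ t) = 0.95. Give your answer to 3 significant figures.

The rate is λ = 1/1430 = 0.000699301 per hour.
Set 1 − e^(−λt) = 0.95, so t = −ln(0.05)/λ = 2.9957/0.000699301 ≈ 4283.9 hours.

4280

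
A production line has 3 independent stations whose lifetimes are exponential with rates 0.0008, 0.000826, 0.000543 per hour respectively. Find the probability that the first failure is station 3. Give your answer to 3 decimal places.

0.250

The time to first failure is exponential with rate Σλ = 0.0008 + 0.000826 + 0.000543 = 0.002169.
P(station 3 first) = λ_3/Σλ = 0.000543/0.002169 ≈ 0.250.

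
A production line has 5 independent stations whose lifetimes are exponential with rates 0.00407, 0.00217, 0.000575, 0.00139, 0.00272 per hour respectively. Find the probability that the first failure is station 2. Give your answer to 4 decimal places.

0.1986

The time to first failure is exponential with rate Σλ = 0.00407 + 0.00217 + 0.000575 + 0.00139 + 0.00272 = 0.010925.
P(station 2 first) = λ_2/Σλ = 0.00217/0.010925 ≈ 0.1986.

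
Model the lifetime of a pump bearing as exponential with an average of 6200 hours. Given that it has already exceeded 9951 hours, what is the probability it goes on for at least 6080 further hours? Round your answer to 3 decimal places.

0.375

The rate is λ = 1/6200 = 0.00016129 per hour.
By the memoryless property, P(X > 9951+6080 | X > 9951) = P(X > 6080).
P(X > 6080) = e^(−0.98065) ≈ 0.375.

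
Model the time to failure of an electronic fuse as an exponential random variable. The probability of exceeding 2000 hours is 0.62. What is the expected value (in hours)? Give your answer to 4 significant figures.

4184

e^(−λ·2000) = 0.62 ⇒ λ = −ln(0.62)/2000 = 0.000239018.
Mean = 1/λ = 4183.79 hours.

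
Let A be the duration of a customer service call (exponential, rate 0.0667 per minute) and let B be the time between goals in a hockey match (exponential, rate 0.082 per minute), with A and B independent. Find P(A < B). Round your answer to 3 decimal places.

0.449

λ_1 = 0.0667, λ_2 = 0.082.
For independent exponentials, P(A < B) = λ_1/(λ_1+λ_2) = 0.0667/0.1487 ≈ 0.449.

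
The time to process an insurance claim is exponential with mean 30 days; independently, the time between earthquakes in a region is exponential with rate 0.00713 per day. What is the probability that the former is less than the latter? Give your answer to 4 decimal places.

0.8238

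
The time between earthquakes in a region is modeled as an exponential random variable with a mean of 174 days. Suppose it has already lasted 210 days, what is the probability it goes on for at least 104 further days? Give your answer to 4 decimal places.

0.5501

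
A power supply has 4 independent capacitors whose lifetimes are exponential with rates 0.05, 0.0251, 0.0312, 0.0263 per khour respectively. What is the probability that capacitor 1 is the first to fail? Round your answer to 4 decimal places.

0.3771

The time to first failure is exponential with rate Σλ = 0.05 + 0.0251 + 0.0312 + 0.0263 = 0.1326.
P(capacitor 1 first) = λ_1/Σλ = 0.05/0.1326 ≈ 0.3771.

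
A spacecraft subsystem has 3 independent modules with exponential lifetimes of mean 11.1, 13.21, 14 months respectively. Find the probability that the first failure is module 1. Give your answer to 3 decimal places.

0.380

Rates: λ_i = 1/mean_i → 0.0900901, 0.0757002, 0.0714286; Σλ = 0.237219.
P(module 1 first) = λ_1/Σλ = 0.0900901/0.237219 ≈ 0.380.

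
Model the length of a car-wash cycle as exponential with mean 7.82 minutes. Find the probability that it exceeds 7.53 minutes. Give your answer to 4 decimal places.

The rate is λ = 1/7.82 = 0.127877 per minute.
P(X > 7.53) = e^(−λ·7.53) = e^(−0.96292) ≈ 0.3818.

0.3818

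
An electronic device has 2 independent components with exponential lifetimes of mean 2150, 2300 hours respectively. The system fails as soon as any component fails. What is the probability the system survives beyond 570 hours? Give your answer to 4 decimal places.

0.5987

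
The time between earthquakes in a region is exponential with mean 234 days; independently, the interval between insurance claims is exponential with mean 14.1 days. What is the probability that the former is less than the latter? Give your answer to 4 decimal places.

0.0568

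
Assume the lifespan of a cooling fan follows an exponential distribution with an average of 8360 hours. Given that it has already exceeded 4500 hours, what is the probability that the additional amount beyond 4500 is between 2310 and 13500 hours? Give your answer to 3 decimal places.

0.560

The rate is λ = 1/8360 = 0.000119617 per hour.
Memoryless: the residual past 4500 is again Exp(λ).
P(2310 < residual < 13500) = e^(−λ·2310) − e^(−λ·13500) = 0.75857 − 0.19892 ≈ 0.560.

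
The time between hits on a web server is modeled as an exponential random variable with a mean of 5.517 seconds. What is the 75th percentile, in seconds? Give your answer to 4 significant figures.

7.648

The rate is λ = 1/5.517 = 0.181258 per second.
Set 1 − e^(−λt) = 0.75, so t = −ln(0.25)/λ = 1.3863/0.181258 ≈ 7.64819 seconds.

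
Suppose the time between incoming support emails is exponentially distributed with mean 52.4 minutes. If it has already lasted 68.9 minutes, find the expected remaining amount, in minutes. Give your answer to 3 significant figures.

The rate is λ = 1/52.4 = 0.019084 per minute.
By memorylessness, the remaining amount past any threshold is again Exp(λ) with mean 1/λ = 52.4 minutes.

52.4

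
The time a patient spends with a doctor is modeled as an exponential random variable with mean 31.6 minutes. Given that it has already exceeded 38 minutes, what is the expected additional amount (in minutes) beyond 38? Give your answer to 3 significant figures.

31.6

The rate is λ = 1/31.6 = 0.0316456 per minute.
By memorylessness, the remaining amount past any threshold is again Exp(λ) with mean 1/λ = 31.6 minutes.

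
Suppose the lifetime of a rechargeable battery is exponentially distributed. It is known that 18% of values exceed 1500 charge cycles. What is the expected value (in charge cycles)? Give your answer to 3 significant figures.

875

e^(−λ·1500) = 0.18 ⇒ λ = −ln(0.18)/1500 = 0.0011432.
Mean = 1/λ = 874.738 charge cycles.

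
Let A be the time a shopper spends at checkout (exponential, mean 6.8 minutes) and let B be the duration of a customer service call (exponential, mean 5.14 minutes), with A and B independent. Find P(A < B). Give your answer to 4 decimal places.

0.4305

λ_1 = 1/6.8 = 0.147059, λ_2 = 1/5.14 = 0.194553.
For independent exponentials, P(A < B) = λ_1/(λ_1+λ_2) = 0.147059/0.341611 ≈ 0.4305.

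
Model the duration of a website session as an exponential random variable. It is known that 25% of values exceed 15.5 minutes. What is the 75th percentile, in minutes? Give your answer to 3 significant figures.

15.5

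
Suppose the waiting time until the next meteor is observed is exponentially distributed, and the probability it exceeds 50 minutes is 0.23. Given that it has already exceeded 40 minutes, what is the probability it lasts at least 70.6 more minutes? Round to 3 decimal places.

0.126

From e^(−λ·50) = 0.23, λ = −ln(0.23)/50 = 0.0293935.
Memoryless: P(X > 40+70.6 | X > 40) = P(X > 70.6) = e^(−0.0293935·70.6) ≈ 0.126.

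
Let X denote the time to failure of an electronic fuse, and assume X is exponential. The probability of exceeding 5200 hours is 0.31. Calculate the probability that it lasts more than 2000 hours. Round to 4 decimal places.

0.6373

e^(−λ·5200) = 0.31 ⇒ λ = −ln(0.31)/5200 = 0.000225227.
P(X > 2000) = e^(−0.000225227·2000) = e^(−0.45045) ≈ 0.6373.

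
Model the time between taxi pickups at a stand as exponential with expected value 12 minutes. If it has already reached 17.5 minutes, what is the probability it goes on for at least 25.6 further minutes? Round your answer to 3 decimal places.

The rate is λ = 1/12 = 0.0833333 per minute.
The exponential is memoryless, so the remaining time is again Exp(λ): the condition X > 17.5 is irrelevant.
P(X > 25.6) = e^(−2.1333) ≈ 0.118.

0.118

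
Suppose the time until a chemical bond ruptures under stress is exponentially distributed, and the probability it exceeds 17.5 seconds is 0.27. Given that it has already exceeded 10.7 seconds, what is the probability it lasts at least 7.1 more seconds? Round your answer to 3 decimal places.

From e^(−λ·17.5) = 0.27, λ = −ln(0.27)/17.5 = 0.074819.
Memoryless: P(X > 10.7+7.1 | X > 10.7) = P(X > 7.1) = e^(−0.074819·7.1) ≈ 0.588.

0.588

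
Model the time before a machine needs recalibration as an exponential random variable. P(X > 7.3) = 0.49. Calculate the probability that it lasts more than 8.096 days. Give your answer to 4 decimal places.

0.4533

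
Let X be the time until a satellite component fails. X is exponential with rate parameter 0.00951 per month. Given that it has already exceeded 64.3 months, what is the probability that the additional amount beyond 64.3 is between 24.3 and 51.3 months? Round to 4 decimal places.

Memoryless: the residual past 64.3 is again Exp(λ).
P(24.3 < residual < 51.3) = e^(−λ·24.3) − e^(−λ·51.3) = 0.79367 − 0.61394 ≈ 0.1797.

0.1797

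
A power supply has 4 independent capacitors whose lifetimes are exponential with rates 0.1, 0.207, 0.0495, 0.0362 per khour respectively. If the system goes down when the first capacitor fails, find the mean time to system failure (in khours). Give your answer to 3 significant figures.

2.55

The time to first failure is exponential with rate Σλ = 0.1 + 0.207 + 0.0495 + 0.0362 = 0.3927.
E[min] = 1/Σλ = 1/0.3927 = 2.54647 khours.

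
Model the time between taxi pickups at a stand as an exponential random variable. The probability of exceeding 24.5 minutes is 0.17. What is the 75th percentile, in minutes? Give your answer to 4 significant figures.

19.17

e^(−λ·24.5) = 0.17 ⇒ λ = −ln(0.17)/24.5 = 0.0723248.
75th percentile: 1 − e^(−λt) = 0.75, t = −ln(0.25)/λ = 19.1676 minutes.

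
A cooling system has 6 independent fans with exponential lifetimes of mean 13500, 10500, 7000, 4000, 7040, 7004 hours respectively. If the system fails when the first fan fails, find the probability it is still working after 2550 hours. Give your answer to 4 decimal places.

0.1153

The first failure time is exponential with rate Σλ_i = 1/13500 + 1/10500 + 1/7000 + 1/4000 + 1/7040 + 1/7004 = 0.00084699 per hour.
P(min > 2550) = e^(−0.00084699·2550) = e^(−2.1598) ≈ 0.1153.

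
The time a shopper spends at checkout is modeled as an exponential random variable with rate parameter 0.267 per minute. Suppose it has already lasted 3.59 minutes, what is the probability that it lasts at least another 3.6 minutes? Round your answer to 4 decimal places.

0.3824

P(X > s+t | X > s) = e^(−λ(s+t))/e^(−λs) = e^(−λt), independent of s = 3.59.
P(X > 3.6) = e^(−0.9612) ≈ 0.3824.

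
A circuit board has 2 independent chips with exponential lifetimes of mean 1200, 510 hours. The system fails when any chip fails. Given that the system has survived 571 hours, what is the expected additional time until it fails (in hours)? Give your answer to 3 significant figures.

358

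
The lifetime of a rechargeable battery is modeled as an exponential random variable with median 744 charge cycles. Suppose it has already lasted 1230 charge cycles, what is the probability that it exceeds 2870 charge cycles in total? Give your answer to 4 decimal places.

0.2170

For an exponential, median = ln(2)/λ, so λ = ln 2 / 744 = 0.000931649 per charge cycle.
The exponential is memoryless, so the remaining time is again Exp(λ): the condition X > 1230 is irrelevant.
P(X > 1640) = e^(−1.5279) ≈ 0.2170.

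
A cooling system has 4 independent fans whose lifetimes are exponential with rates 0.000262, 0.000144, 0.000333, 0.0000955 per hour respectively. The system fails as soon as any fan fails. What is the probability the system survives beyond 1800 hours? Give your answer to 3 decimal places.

The time to first failure is exponential with rate Σλ = 0.000262 + 0.000144 + 0.000333 + 0.0000955 = 0.0008345.
P(min > 1800) = e^(−0.0008345·1800) = e^(−1.5021) ≈ 0.223.

0.223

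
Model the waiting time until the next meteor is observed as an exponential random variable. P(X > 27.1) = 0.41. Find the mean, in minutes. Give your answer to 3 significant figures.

30.4

e^(−λ·27.1) = 0.41 ⇒ λ = −ln(0.41)/27.1 = 0.0329003.
Mean = 1/λ = 30.3949 minutes.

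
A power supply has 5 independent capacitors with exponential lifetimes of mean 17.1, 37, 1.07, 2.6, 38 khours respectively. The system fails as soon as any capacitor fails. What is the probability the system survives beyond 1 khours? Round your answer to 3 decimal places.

0.239

The first failure time is exponential with rate Σλ_i = 1/17.1 + 1/37 + 1/1.07 + 1/2.6 + 1/38 = 1.43102 per khour.
P(min > 1) = e^(−1.43102·1) = e^(−1.431) ≈ 0.239.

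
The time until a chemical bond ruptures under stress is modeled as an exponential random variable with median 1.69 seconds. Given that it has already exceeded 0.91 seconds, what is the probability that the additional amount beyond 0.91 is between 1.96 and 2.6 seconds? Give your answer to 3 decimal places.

For an exponential, median = ln(2)/λ, so λ = ln 2 / 1.69 = 0.410146 per second.
Memoryless: the residual past 0.91 is again Exp(λ).
P(1.96 < residual < 2.6) = e^(−λ·1.96) − e^(−λ·2.6) = 0.44759 − 0.34425 ≈ 0.103.

0.103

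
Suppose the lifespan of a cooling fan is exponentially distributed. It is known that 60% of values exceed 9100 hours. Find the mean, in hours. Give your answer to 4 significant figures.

17810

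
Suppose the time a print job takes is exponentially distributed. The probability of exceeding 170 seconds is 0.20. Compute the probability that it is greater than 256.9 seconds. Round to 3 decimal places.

0.088

e^(−λ·170) = 0.20 ⇒ λ = −ln(0.20)/170 = 0.00946728.
P(X > 256.9) = e^(−0.00946728·256.9) = e^(−2.4321) ≈ 0.088.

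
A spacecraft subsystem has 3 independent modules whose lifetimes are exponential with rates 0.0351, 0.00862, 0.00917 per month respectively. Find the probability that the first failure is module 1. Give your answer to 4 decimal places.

0.6636

The time to first failure is exponential with rate Σλ = 0.0351 + 0.00862 + 0.00917 = 0.05289.
P(module 1 first) = λ_1/Σλ = 0.0351/0.05289 ≈ 0.6636.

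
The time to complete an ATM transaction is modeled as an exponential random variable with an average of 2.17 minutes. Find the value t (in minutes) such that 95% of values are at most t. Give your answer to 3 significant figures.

The rate is λ = 1/2.17 = 0.460829 per minute.
Set 1 − e^(−λt) = 0.95, so t = −ln(0.05)/λ = 2.9957/0.460829 ≈ 6.50074 minutes.

6.50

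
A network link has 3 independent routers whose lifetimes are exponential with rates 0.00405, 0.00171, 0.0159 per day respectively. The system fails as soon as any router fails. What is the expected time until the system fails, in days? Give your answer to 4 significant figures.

46.17

The time to first failure is exponential with rate Σλ = 0.00405 + 0.00171 + 0.0159 = 0.02166.
E[min] = 1/Σλ = 1/0.02166 = 46.1681 days.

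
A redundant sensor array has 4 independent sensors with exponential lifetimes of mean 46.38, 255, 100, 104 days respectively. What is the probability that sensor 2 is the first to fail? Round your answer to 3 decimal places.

0.087

Rates: λ_i = 1/mean_i → 0.021561, 0.00392157, 0.01, 0.00961538; Σλ = 0.045098.
P(sensor 2 first) = λ_2/Σλ = 0.00392157/0.045098 ≈ 0.087.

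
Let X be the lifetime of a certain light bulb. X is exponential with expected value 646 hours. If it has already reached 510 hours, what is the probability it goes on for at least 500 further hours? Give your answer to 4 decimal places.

The rate is λ = 1/646 = 0.00154799 per hour.
The exponential is memoryless, so the remaining time is again Exp(λ): the condition X > 510 is irrelevant.
P(X > 500) = e^(−0.77399) ≈ 0.4612.

0.4612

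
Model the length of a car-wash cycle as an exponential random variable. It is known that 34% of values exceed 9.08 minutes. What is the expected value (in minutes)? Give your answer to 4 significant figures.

8.417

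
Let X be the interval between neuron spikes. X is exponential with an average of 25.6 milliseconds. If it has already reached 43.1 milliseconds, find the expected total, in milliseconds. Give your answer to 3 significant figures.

The rate is λ = 1/25.6 = 0.0390625 per millisecond.
By memorylessness, E[X | X > 43.1] = 43.1 + 1/λ = 43.1 + 25.6 = 68.7 milliseconds.

68.7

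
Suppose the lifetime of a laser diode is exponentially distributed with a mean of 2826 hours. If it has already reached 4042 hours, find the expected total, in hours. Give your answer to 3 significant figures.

6870

The rate is λ = 1/2826 = 0.000353857 per hour.
By memorylessness, E[X | X > 4042] = 4042 + 1/λ = 4042 + 2826 = 6868 hours.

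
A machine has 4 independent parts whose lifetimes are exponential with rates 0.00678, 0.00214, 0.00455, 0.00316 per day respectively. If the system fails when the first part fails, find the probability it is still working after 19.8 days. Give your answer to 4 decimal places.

0.7194

The time to first failure is exponential with rate Σλ = 0.00678 + 0.00214 + 0.00455 + 0.00316 = 0.01663.
P(min > 19.8) = e^(−0.01663·19.8) = e^(−0.32927) ≈ 0.7194.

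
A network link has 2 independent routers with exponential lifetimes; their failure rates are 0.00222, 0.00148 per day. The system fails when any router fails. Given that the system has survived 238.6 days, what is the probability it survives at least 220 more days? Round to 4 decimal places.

Time to first failure ~ Exp(Σλ) with Σλ = 0.0037.
By memorylessness, P(T > 238.6+220 | T > 238.6) = P(T > 220) = e^(−0.0037·220) ≈ 0.4431.

0.4431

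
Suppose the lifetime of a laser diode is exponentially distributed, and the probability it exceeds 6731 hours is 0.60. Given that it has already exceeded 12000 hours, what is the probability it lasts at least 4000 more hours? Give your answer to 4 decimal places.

0.7382

From e^(−λ·6731) = 0.60, λ = −ln(0.60)/6731 = 0.0000758915.
Memoryless: P(X > 12000+4000 | X > 12000) = P(X > 4000) = e^(−0.0000758915·4000) ≈ 0.7382.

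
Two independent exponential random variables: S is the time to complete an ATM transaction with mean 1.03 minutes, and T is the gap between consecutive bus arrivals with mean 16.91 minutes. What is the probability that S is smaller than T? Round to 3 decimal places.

λ_1 = 1/1.03 = 0.970874, λ_2 = 1/16.91 = 0.0591366.
For independent exponentials, P(S < T) = λ_1/(λ_1+λ_2) = 0.970874/1.03001 ≈ 0.943.

0.943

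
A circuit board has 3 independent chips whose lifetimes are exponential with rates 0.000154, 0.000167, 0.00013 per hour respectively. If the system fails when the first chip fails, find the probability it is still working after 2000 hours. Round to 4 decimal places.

The time to first failure is exponential with rate Σλ = 0.000154 + 0.000167 + 0.00013 = 0.000451.
P(min > 2000) = e^(−0.000451·2000) = e^(−0.902) ≈ 0.4058.

0.4058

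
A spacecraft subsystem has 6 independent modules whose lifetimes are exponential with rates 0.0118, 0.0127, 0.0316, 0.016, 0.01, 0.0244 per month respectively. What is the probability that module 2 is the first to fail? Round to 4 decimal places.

The time to first failure is exponential with rate Σλ = 0.0118 + 0.0127 + 0.0316 + 0.016 + 0.01 + 0.0244 = 0.1065.
P(module 2 first) = λ_2/Σλ = 0.0127/0.1065 ≈ 0.1192.

0.1192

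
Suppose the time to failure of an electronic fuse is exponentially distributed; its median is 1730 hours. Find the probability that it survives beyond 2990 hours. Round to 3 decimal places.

0.302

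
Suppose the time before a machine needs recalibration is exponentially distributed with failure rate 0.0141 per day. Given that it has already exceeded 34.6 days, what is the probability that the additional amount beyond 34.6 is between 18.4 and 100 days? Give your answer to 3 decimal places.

0.527

Memoryless: the residual past 34.6 is again Exp(λ).
P(18.4 < residual < 100) = e^(−λ·18.4) − e^(−λ·100) = 0.77148 − 0.24414 ≈ 0.527.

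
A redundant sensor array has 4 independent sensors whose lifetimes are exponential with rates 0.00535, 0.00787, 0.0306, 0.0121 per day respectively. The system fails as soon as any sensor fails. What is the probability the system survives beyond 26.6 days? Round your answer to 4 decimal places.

0.2259

The time to first failure is exponential with rate Σλ = 0.00535 + 0.00787 + 0.0306 + 0.0121 = 0.05592.
P(min > 26.6) = e^(−0.05592·26.6) = e^(−1.4875) ≈ 0.2259.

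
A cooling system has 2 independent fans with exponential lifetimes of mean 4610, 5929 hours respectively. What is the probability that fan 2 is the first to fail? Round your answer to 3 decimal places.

0.437

Rates: λ_i = 1/mean_i → 0.00021692, 0.000168663; Σλ = 0.000385582.
P(fan 2 first) = λ_2/Σλ = 0.000168663/0.000385582 ≈ 0.437.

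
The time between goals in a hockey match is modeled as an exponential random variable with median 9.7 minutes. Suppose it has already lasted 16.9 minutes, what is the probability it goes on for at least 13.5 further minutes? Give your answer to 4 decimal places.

0.3811

For an exponential, median = ln(2)/λ, so λ = ln 2 / 9.7 = 0.0714585 per minute.
By the memoryless property, P(X > 16.9+13.5 | X > 16.9) = P(X > 13.5).
P(X > 13.5) = e^(−0.96469) ≈ 0.3811.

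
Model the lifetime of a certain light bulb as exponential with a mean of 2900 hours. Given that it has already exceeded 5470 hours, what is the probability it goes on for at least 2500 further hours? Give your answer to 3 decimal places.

0.422

The rate is λ = 1/2900 = 0.000344828 per hour.
The exponential is memoryless, so the remaining time is again Exp(λ): the condition X > 5470 is irrelevant.
P(X > 2500) = e^(−0.86207) ≈ 0.422.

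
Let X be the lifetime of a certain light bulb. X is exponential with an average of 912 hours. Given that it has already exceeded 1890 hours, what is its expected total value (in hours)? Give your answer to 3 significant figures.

2800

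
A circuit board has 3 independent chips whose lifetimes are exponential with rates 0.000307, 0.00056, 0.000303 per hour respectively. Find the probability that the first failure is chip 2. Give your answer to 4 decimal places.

0.4786

The time to first failure is exponential with rate Σλ = 0.000307 + 0.00056 + 0.000303 = 0.00117.
P(chip 2 first) = λ_2/Σλ = 0.00056/0.00117 ≈ 0.4786.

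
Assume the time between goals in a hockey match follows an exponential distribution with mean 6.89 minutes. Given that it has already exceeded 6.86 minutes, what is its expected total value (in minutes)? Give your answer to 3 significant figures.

13.8

The rate is λ = 1/6.89 = 0.145138 per minute.
By memorylessness, E[X | X > 6.86] = 6.86 + 1/λ = 6.86 + 6.89 = 13.75 minutes.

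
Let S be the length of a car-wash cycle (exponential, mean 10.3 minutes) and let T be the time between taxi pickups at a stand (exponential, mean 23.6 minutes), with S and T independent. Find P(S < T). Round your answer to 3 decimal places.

λ_1 = 1/10.3 = 0.0970874, λ_2 = 1/23.6 = 0.0423729.
For independent exponentials, P(S < T) = λ_1/(λ_1+λ_2) = 0.0970874/0.13946 ≈ 0.696.

0.696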